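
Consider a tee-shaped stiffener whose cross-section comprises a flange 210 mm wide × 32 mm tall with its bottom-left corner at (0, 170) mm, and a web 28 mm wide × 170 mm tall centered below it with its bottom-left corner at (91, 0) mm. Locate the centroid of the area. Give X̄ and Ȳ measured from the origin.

X̄ = 105.00 mm, Ȳ = 144.12 mm

web: A = 28 × 170 = 4760.00, centroid at (105.00, 85.00).
flange: A = 210 × 32 = 6720.00, centroid at (105.00, 186.00).
ΣA = 11480.00 mm², ΣAX̄ = 1205400.00 mm³, ΣAȲ = 1654520.00 mm³.
X̄ = 1205400.00/11480.00 = 105.00 mm; Ȳ = 1654520.00/11480.00 = 144.12 mm.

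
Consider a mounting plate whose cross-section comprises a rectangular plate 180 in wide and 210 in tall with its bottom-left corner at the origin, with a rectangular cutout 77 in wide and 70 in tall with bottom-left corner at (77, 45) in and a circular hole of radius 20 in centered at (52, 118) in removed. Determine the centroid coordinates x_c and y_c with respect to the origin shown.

plate: A = 180 × 210 = 37800.00, centroid at (90.00, 105.00).
hole 1: A = −(77 × 70) = -5390.00, centroid at (115.50, 80.00).
hole 2: A = −π·20² = -1256.64, centroid at (52.00, 118.00).
ΣA = 31153.36 in²
ΣAx_c = (37800.00)(90.00) + (-5390.00)(115.50) + (-1256.64)(52.00) = 2714109.87 in³
ΣAy_c = (37800.00)(105.00) + (-5390.00)(80.00) + (-1256.64)(118.00) = 3389516.83 in³
x_c = 2714109.87 / 31153.36 = 87.12 in
y_c = 3389516.83 / 31153.36 = 108.80 in

x_c = 87.12 in, y_c = 108.80 in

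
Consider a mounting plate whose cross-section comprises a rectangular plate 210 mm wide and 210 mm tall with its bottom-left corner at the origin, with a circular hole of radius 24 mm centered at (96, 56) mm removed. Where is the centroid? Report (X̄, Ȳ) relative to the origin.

plate: A = 210 × 210 = 44100.00, centroid at (105.00, 105.00).
hole: A = −π·24² = -1809.56, centroid at (96.00, 56.00).
ΣA = 42290.44 mm²
ΣAX̄ = (44100.00)(105.00) + (-1809.56)(96.00) = 4456782.49 mm³
ΣAȲ = (44100.00)(105.00) + (-1809.56)(56.00) = 4529164.79 mm³
X̄ = 4456782.49 / 42290.44 = 105.39 mm
Ȳ = 4529164.79 / 42290.44 = 107.10 mm

X̄ = 105.39 mm, Ȳ = 107.10 mm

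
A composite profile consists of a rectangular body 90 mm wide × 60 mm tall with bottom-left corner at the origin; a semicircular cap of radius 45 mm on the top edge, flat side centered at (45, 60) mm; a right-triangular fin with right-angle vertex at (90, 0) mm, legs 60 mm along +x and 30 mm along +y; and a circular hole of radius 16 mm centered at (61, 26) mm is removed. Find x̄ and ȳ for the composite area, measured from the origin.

rectangular body: A = 90 × 60 = 5400.00, centroid at (45.00, 30.00).
semicircular top: A = ½π·45² = 3180.86, centroid at (45.00, 79.10).
triangular fin: A = ½·60·30 = 900.00, centroid at (110.00, 10.00).
hole: A = −π·16² = -804.25, centroid at (61.00, 26.00).
ΣA = 8676.61 mm²
ΣAx̄ = (5400.00)(45.00) + (3180.86)(45.00) + (900.00)(110.00) + (-804.25)(61.00) = 436079.70 mm³
ΣAȳ = (5400.00)(30.00) + (3180.86)(79.10) + (900.00)(10.00) + (-804.25)(26.00) = 401691.31 mm³
x̄ = 436079.70 / 8676.61 = 50.26 mm
ȳ = 401691.31 / 8676.61 = 46.30 mm

x̄ = 50.26 mm, ȳ = 46.30 mm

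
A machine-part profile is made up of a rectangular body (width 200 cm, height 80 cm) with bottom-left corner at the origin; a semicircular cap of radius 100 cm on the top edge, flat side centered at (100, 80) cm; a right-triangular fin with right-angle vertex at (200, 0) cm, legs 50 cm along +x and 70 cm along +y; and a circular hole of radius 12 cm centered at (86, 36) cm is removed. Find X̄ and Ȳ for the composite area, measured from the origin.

rectangular body: A = 200 × 80 = 16000.00, centroid at (100.00, 40.00).
semicircular top: A = ½π·100² = 15707.96, centroid at (100.00, 122.44).
triangular fin: A = ½·50·70 = 1750.00, centroid at (216.67, 23.33).
hole: A = −π·12² = -452.39, centroid at (86.00, 36.00).
ΣA = 33005.57 cm²
ΣAX̄ = (16000.00)(100.00) + (15707.96)(100.00) + (1750.00)(216.67) + (-452.39)(86.00) = 3511057.51 cm³
ΣAȲ = (16000.00)(40.00) + (15707.96)(122.44) + (1750.00)(23.33) + (-452.39)(36.00) = 2587851.05 cm³
X̄ = 3511057.51 / 33005.57 = 106.38 cm
Ȳ = 2587851.05 / 33005.57 = 78.41 cm

X̄ = 106.38 cm, Ȳ = 78.41 cm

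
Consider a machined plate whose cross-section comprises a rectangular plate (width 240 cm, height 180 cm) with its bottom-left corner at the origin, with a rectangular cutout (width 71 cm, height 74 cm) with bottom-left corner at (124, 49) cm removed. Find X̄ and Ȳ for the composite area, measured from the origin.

X̄ = 114.53 cm, Ȳ = 90.55 cm

plate: A = 240 × 180 = 43200.00, centroid at (120.00, 90.00).
hole: A = −(71 × 74) = -5254.00, centroid at (159.50, 86.00).
ΣA = 37946.00 cm², ΣAX̄ = 4345987.00 cm³, ΣAȲ = 3436156.00 cm³.
X̄ = 4345987.00/37946.00 = 114.53 cm; Ȳ = 3436156.00/37946.00 = 90.55 cm.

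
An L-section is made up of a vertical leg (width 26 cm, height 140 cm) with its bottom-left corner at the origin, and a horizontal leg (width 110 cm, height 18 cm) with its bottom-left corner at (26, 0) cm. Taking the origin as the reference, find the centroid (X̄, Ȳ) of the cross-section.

X̄ = 36.96 cm, Ȳ = 48.51 cm

Part | A | x̄ᵢ | ȳᵢ | A·x̄ᵢ | A·ȳᵢ
vertical leg | 3640.00 | 13.00 | 70.00 | 47320.00 | 254800.00
horizontal leg | 1980.00 | 81.00 | 9.00 | 160380.00 | 17820.00
Σ | 5620.00 |  |  | 207700.00 | 272620.00
X̄ = 207700.00 / 5620.00 = 36.96 cm
Ȳ = 272620.00 / 5620.00 = 48.51 cm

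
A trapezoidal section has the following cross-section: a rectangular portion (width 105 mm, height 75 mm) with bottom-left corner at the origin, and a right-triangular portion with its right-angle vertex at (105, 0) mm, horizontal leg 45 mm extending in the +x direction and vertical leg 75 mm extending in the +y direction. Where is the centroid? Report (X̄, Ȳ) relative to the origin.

rectangular portion: A = 105 × 75 = 7875.00, centroid at (52.50, 37.50).
triangular portion: A = ½·45·75 = 1687.50, centroid at (120.00, 25.00).
ΣA = 9562.50 mm², ΣAX̄ = 615937.50 mm³, ΣAȲ = 337500.00 mm³.
X̄ = 615937.50/9562.50 = 64.41 mm; Ȳ = 337500.00/9562.50 = 35.29 mm.

X̄ = 64.41 mm, Ȳ = 35.29 mm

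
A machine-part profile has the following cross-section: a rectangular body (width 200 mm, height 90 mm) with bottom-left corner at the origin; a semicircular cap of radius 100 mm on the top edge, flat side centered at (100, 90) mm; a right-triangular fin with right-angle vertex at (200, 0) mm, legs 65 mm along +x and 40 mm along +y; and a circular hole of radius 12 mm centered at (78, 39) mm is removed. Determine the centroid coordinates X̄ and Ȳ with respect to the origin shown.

rectangular body: A = 200 × 90 = 18000.00, centroid at (100.00, 45.00).
semicircular top: A = ½π·100² = 15707.96, centroid at (100.00, 132.44).
triangular fin: A = ½·65·40 = 1300.00, centroid at (221.67, 13.33).
hole: A = −π·12² = -452.39, centroid at (78.00, 39.00).
ΣA = 34555.57 mm²
ΣAX̄ = (18000.00)(100.00) + (15707.96)(100.00) + (1300.00)(221.67) + (-452.39)(78.00) = 3623676.62 mm³
ΣAȲ = (18000.00)(45.00) + (15707.96)(132.44) + (1300.00)(13.33) + (-452.39)(39.00) = 2890073.51 mm³
X̄ = 3623676.62 / 34555.57 = 104.87 mm
Ȳ = 2890073.51 / 34555.57 = 83.64 mm

X̄ = 104.87 mm, Ȳ = 83.64 mm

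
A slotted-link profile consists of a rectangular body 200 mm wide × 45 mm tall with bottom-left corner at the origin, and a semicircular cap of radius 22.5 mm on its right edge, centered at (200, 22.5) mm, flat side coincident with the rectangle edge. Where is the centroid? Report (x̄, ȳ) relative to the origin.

Part | A | x̄ᵢ | ȳᵢ | A·x̄ᵢ | A·ȳᵢ
rectangular body | 9000.00 | 100.00 | 22.50 | 900000.00 | 202500.00
semicircular end | 795.22 | 209.55 | 22.50 | 166636.88 | 17892.35
Σ | 9795.22 |  |  | 1066636.88 | 220392.35
x̄ = 1066636.88 / 9795.22 = 108.89 mm
ȳ = 220392.35 / 9795.22 = 22.50 mm

x̄ = 108.89 mm, ȳ = 22.50 mm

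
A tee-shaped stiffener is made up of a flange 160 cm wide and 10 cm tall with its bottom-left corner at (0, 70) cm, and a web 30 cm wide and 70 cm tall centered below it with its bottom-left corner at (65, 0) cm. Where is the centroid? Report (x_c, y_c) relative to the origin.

x_c = 80.00 cm, y_c = 52.30 cm

web: A = 30 × 70 = 2100.00, centroid at (80.00, 35.00).
flange: A = 160 × 10 = 1600.00, centroid at (80.00, 75.00).
ΣA = 3700.00 cm²
ΣAx_c = (2100.00)(80.00) + (1600.00)(80.00) = 296000.00 cm³
ΣAy_c = (2100.00)(35.00) + (1600.00)(75.00) = 193500.00 cm³
x_c = 296000.00 / 3700.00 = 80.00 cm
y_c = 193500.00 / 3700.00 = 52.30 cm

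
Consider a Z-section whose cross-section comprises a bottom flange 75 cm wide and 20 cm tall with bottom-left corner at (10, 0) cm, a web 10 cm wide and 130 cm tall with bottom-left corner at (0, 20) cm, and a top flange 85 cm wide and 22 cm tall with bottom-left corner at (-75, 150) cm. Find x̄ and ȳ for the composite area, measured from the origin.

x̄ = 3.63 cm, ȳ = 91.34 cm

Part | A | x̄ᵢ | ȳᵢ | A·x̄ᵢ | A·ȳᵢ
bottom flange | 1500.00 | 47.50 | 10.00 | 71250.00 | 15000.00
web | 1300.00 | 5.00 | 85.00 | 6500.00 | 110500.00
top flange | 1870.00 | -32.50 | 161.00 | -60775.00 | 301070.00
Σ | 4670.00 |  |  | 16975.00 | 426570.00
x̄ = 16975.00 / 4670.00 = 3.63 cm
ȳ = 426570.00 / 4670.00 = 91.34 cm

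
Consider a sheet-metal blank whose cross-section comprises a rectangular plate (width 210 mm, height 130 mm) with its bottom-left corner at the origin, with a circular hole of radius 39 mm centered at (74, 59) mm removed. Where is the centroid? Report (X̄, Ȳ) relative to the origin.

plate: A = 210 × 130 = 27300.00, centroid at (105.00, 65.00).
hole: A = −π·39² = -4778.36, centroid at (74.00, 59.00).
ΣA = 22521.64 mm², ΣAX̄ = 2512901.18 mm³, ΣAȲ = 1492576.62 mm³.
X̄ = 2512901.18/22521.64 = 111.58 mm; Ȳ = 1492576.62/22521.64 = 66.27 mm.

X̄ = 111.58 mm, Ȳ = 66.27 mm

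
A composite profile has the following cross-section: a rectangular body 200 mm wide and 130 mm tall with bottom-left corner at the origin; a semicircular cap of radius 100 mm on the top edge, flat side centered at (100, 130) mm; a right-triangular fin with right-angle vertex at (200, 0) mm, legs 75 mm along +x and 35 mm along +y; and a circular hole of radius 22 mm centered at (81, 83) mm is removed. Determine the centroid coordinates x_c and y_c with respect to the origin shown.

rectangular body: A = 200 × 130 = 26000.00, centroid at (100.00, 65.00).
semicircular top: A = ½π·100² = 15707.96, centroid at (100.00, 172.44).
triangular fin: A = ½·75·35 = 1312.50, centroid at (225.00, 11.67).
hole: A = −π·22² = -1520.53, centroid at (81.00, 83.00).
ΣA = 41499.93 mm², ΣAx_c = 4342945.83 mm³, ΣAy_c = 4287810.33 mm³.
x_c = 4342945.83/41499.93 = 104.65 mm; y_c = 4287810.33/41499.93 = 103.32 mm.

x_c = 104.65 mm, y_c = 103.32 mm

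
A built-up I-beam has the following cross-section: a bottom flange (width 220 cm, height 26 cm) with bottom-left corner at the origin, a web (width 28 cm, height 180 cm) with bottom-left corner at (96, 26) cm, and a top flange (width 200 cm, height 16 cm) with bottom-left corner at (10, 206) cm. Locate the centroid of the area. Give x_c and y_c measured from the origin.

bottom flange: A = 220 × 26 = 5720.00, centroid at (110.00, 13.00).
web: A = 28 × 180 = 5040.00, centroid at (110.00, 116.00).
top flange: A = 200 × 16 = 3200.00, centroid at (110.00, 214.00).
ΣA = 13960.00 cm², ΣAx_c = 1535600.00 cm³, ΣAy_c = 1343800.00 cm³.
x_c = 1535600.00/13960.00 = 110.00 cm; y_c = 1343800.00/13960.00 = 96.26 cm.

x_c = 110.00 cm, y_c = 96.26 cm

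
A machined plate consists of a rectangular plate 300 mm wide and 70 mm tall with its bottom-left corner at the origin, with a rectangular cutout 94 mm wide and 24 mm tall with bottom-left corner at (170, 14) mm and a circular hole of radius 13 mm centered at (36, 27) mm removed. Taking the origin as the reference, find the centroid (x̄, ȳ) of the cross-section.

plate: A = 300 × 70 = 21000.00, centroid at (150.00, 35.00).
hole 1: A = −(94 × 24) = -2256.00, centroid at (217.00, 26.00).
hole 2: A = −π·13² = -530.93, centroid at (36.00, 27.00).
ΣA = 18213.07 mm², ΣAx̄ = 2641334.55 mm³, ΣAȳ = 662008.91 mm³.
x̄ = 2641334.55/18213.07 = 145.02 mm; ȳ = 662008.91/18213.07 = 36.35 mm.

x̄ = 145.02 mm, ȳ = 36.35 mm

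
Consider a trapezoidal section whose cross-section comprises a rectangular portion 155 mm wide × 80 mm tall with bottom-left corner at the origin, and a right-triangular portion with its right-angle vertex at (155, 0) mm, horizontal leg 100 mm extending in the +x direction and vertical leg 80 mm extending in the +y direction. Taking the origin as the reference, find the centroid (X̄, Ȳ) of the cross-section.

rectangular portion: A = 155 × 80 = 12400.00, centroid at (77.50, 40.00).
triangular portion: A = ½·100·80 = 4000.00, centroid at (188.33, 26.67).
ΣA = 16400.00 mm², ΣAX̄ = 1714333.33 mm³, ΣAȲ = 602666.67 mm³.
X̄ = 1714333.33/16400.00 = 104.53 mm; Ȳ = 602666.67/16400.00 = 36.75 mm.

X̄ = 104.53 mm, Ȳ = 36.75 mm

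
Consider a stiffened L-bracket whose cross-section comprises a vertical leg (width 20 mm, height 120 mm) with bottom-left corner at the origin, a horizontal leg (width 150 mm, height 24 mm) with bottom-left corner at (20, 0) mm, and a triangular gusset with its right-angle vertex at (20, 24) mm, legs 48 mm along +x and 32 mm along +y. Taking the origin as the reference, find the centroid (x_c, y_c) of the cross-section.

vertical leg: A = 20 × 120 = 2400.00, centroid at (10.00, 60.00).
horizontal leg: A = 150 × 24 = 3600.00, centroid at (95.00, 12.00).
gusset: A = ½·48·32 = 768.00, centroid at (36.00, 34.67).
ΣA = 6768.00 mm²
ΣAx_c = (2400.00)(10.00) + (3600.00)(95.00) + (768.00)(36.00) = 393648.00 mm³
ΣAy_c = (2400.00)(60.00) + (3600.00)(12.00) + (768.00)(34.67) = 213824.00 mm³
x_c = 393648.00 / 6768.00 = 58.16 mm
y_c = 213824.00 / 6768.00 = 31.59 mm

x_c = 58.16 mm, y_c = 31.59 mm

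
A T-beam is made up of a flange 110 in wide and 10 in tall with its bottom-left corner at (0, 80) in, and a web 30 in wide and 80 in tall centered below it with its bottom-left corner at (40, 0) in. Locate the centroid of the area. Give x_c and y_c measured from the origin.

x_c = 55.00 in, y_c = 54.14 in

web: A = 30 × 80 = 2400.00, centroid at (55.00, 40.00).
flange: A = 110 × 10 = 1100.00, centroid at (55.00, 85.00).
ΣA = 3500.00 in²
ΣAx_c = (2400.00)(55.00) + (1100.00)(55.00) = 192500.00 in³
ΣAy_c = (2400.00)(40.00) + (1100.00)(85.00) = 189500.00 in³
x_c = 192500.00 / 3500.00 = 55.00 in
y_c = 189500.00 / 3500.00 = 54.14 in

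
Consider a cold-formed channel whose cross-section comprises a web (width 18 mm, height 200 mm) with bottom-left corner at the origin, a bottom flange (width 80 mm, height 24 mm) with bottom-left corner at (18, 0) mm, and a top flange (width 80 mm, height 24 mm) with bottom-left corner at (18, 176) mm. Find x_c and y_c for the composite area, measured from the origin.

web: A = 18 × 200 = 3600.00, centroid at (9.00, 100.00).
bottom flange: A = 80 × 24 = 1920.00, centroid at (58.00, 12.00).
top flange: A = 80 × 24 = 1920.00, centroid at (58.00, 188.00).
ΣA = 7440.00 mm²
ΣAx_c = (3600.00)(9.00) + (1920.00)(58.00) + (1920.00)(58.00) = 255120.00 mm³
ΣAy_c = (3600.00)(100.00) + (1920.00)(12.00) + (1920.00)(188.00) = 744000.00 mm³
x_c = 255120.00 / 7440.00 = 34.29 mm
y_c = 744000.00 / 7440.00 = 100.00 mm

x_c = 34.29 mm, y_c = 100.00 mm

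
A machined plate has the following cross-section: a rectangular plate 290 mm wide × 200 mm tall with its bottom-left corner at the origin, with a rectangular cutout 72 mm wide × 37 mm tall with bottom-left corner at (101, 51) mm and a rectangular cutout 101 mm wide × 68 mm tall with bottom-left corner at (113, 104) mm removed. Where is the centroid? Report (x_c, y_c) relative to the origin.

x_c = 142.82 mm, y_c = 96.29 mm

plate: A = 290 × 200 = 58000.00, centroid at (145.00, 100.00).
hole 1: A = −(72 × 37) = -2664.00, centroid at (137.00, 69.50).
hole 2: A = −(101 × 68) = -6868.00, centroid at (163.50, 138.00).
ΣA = 48468.00 mm²
ΣAx_c = (58000.00)(145.00) + (-2664.00)(137.00) + (-6868.00)(163.50) = 6922114.00 mm³
ΣAy_c = (58000.00)(100.00) + (-2664.00)(69.50) + (-6868.00)(138.00) = 4667068.00 mm³
x_c = 6922114.00 / 48468.00 = 142.82 mm
y_c = 4667068.00 / 48468.00 = 96.29 mm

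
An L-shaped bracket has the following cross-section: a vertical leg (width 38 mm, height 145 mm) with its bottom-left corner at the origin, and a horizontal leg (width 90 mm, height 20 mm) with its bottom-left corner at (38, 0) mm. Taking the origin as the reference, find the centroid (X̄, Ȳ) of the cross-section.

X̄ = 34.76 mm, Ȳ = 57.11 mm

Part | A | x̄ᵢ | ȳᵢ | A·x̄ᵢ | A·ȳᵢ
vertical leg | 5510.00 | 19.00 | 72.50 | 104690.00 | 399475.00
horizontal leg | 1800.00 | 83.00 | 10.00 | 149400.00 | 18000.00
Σ | 7310.00 |  |  | 254090.00 | 417475.00
X̄ = 254090.00 / 7310.00 = 34.76 mm
Ȳ = 417475.00 / 7310.00 = 57.11 mm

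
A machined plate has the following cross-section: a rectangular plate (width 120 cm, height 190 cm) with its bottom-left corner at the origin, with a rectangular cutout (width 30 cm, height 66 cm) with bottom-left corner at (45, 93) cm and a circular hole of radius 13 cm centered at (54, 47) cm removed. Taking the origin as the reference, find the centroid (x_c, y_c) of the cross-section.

plate: A = 120 × 190 = 22800.00, centroid at (60.00, 95.00).
hole 1: A = −(30 × 66) = -1980.00, centroid at (60.00, 126.00).
hole 2: A = −π·13² = -530.93, centroid at (54.00, 47.00).
ΣA = 20289.07 cm², ΣAx_c = 1220529.83 cm³, ΣAy_c = 1891566.33 cm³.
x_c = 1220529.83/20289.07 = 60.16 cm; y_c = 1891566.33/20289.07 = 93.23 cm.

x_c = 60.16 cm, y_c = 93.23 cm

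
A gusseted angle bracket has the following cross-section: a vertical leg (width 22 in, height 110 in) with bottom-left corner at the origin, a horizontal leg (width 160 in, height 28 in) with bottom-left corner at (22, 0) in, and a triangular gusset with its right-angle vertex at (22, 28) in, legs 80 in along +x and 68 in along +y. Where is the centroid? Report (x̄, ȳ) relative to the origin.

x̄ = 64.03 in, ȳ = 34.68 in

vertical leg: A = 22 × 110 = 2420.00, centroid at (11.00, 55.00).
horizontal leg: A = 160 × 28 = 4480.00, centroid at (102.00, 14.00).
gusset: A = ½·80·68 = 2720.00, centroid at (48.67, 50.67).
ΣA = 9620.00 in², ΣAx̄ = 615953.33 in³, ΣAȳ = 333633.33 in³.
x̄ = 615953.33/9620.00 = 64.03 in; ȳ = 333633.33/9620.00 = 34.68 in.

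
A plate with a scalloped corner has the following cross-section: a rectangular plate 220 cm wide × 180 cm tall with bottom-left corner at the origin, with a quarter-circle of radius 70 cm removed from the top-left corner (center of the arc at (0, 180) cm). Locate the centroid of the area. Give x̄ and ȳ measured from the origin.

x̄ = 118.64 cm, ȳ = 83.51 cm

Part | A | x̄ᵢ | ȳᵢ | A·x̄ᵢ | A·ȳᵢ
plate | 39600.00 | 110.00 | 90.00 | 4356000.00 | 3564000.00
removed quarter-circle | -3848.45 | 29.71 | 150.29 | -114333.33 | -578387.85
Σ | 35751.55 |  |  | 4241666.67 | 2985612.15
x̄ = 4241666.67 / 35751.55 = 118.64 cm
ȳ = 2985612.15 / 35751.55 = 83.51 cm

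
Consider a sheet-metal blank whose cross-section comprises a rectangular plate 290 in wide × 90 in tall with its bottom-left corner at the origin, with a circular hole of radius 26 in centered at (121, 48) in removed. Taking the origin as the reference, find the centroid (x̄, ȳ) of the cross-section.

plate: A = 290 × 90 = 26100.00, centroid at (145.00, 45.00).
hole: A = −π·26² = -2123.72, centroid at (121.00, 48.00).
ΣA = 23976.28 in²
ΣAx̄ = (26100.00)(145.00) + (-2123.72)(121.00) = 3527530.29 in³
ΣAȳ = (26100.00)(45.00) + (-2123.72)(48.00) = 1072561.60 in³
x̄ = 3527530.29 / 23976.28 = 147.13 in
ȳ = 1072561.60 / 23976.28 = 44.73 in

x̄ = 147.13 in, ȳ = 44.73 in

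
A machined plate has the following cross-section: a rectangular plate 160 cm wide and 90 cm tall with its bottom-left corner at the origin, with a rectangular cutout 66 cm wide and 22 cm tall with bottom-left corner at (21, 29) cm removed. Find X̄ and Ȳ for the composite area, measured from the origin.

X̄ = 82.92 cm, Ȳ = 45.56 cm

plate: A = 160 × 90 = 14400.00, centroid at (80.00, 45.00).
hole: A = −(66 × 22) = -1452.00, centroid at (54.00, 40.00).
ΣA = 12948.00 cm², ΣAX̄ = 1073592.00 cm³, ΣAȲ = 589920.00 cm³.
X̄ = 1073592.00/12948.00 = 82.92 cm; Ȳ = 589920.00/12948.00 = 45.56 cm.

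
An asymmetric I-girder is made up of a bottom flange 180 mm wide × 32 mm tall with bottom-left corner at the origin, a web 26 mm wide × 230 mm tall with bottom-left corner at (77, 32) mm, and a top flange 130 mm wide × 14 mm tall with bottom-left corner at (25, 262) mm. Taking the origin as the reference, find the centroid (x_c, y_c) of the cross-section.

x_c = 90.00 mm, y_c = 107.73 mm

bottom flange: A = 180 × 32 = 5760.00, centroid at (90.00, 16.00).
web: A = 26 × 230 = 5980.00, centroid at (90.00, 147.00).
top flange: A = 130 × 14 = 1820.00, centroid at (90.00, 269.00).
ΣA = 13560.00 mm², ΣAx_c = 1220400.00 mm³, ΣAy_c = 1460800.00 mm³.
x_c = 1220400.00/13560.00 = 90.00 mm; y_c = 1460800.00/13560.00 = 107.73 mm.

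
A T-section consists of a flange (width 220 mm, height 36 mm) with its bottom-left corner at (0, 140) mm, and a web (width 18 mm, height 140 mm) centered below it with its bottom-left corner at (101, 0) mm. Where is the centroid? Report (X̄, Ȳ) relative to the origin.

Part | A | x̄ᵢ | ȳᵢ | A·x̄ᵢ | A·ȳᵢ
web | 2520.00 | 110.00 | 70.00 | 277200.00 | 176400.00
flange | 7920.00 | 110.00 | 158.00 | 871200.00 | 1251360.00
Σ | 10440.00 |  |  | 1148400.00 | 1427760.00
X̄ = 1148400.00 / 10440.00 = 110.00 mm
Ȳ = 1427760.00 / 10440.00 = 136.76 mm

X̄ = 110.00 mm, Ȳ = 136.76 mm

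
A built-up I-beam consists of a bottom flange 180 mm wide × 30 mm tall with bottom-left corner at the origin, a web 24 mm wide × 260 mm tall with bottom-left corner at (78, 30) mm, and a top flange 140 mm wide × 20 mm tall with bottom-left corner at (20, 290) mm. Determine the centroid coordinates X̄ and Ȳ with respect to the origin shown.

X̄ = 90.00 mm, Ȳ = 132.92 mm

bottom flange: A = 180 × 30 = 5400.00, centroid at (90.00, 15.00).
web: A = 24 × 260 = 6240.00, centroid at (90.00, 160.00).
top flange: A = 140 × 20 = 2800.00, centroid at (90.00, 300.00).
ΣA = 14440.00 mm²
ΣAX̄ = (5400.00)(90.00) + (6240.00)(90.00) + (2800.00)(90.00) = 1299600.00 mm³
ΣAȲ = (5400.00)(15.00) + (6240.00)(160.00) + (2800.00)(300.00) = 1919400.00 mm³
X̄ = 1299600.00 / 14440.00 = 90.00 mm
Ȳ = 1919400.00 / 14440.00 = 132.92 mm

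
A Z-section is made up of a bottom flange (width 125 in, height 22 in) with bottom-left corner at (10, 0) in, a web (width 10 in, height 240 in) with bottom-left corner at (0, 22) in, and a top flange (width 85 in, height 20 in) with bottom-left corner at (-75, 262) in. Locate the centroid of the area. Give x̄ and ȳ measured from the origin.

Part | A | x̄ᵢ | ȳᵢ | A·x̄ᵢ | A·ȳᵢ
bottom flange | 2750.00 | 72.50 | 11.00 | 199375.00 | 30250.00
web | 2400.00 | 5.00 | 142.00 | 12000.00 | 340800.00
top flange | 1700.00 | -32.50 | 272.00 | -55250.00 | 462400.00
Σ | 6850.00 |  |  | 156125.00 | 833450.00
x̄ = 156125.00 / 6850.00 = 22.79 in
ȳ = 833450.00 / 6850.00 = 121.67 in

x̄ = 22.79 in, ȳ = 121.67 in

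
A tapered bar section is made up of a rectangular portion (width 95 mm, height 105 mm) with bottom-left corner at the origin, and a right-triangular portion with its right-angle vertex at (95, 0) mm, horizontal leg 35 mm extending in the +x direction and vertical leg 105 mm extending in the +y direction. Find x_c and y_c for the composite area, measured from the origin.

x_c = 56.70 mm, y_c = 49.78 mm

Part | A | x̄ᵢ | ȳᵢ | A·x̄ᵢ | A·ȳᵢ
rectangular portion | 9975.00 | 47.50 | 52.50 | 473812.50 | 523687.50
triangular portion | 1837.50 | 106.67 | 35.00 | 196000.00 | 64312.50
Σ | 11812.50 |  |  | 669812.50 | 588000.00
x_c = 669812.50 / 11812.50 = 56.70 mm
y_c = 588000.00 / 11812.50 = 49.78 mm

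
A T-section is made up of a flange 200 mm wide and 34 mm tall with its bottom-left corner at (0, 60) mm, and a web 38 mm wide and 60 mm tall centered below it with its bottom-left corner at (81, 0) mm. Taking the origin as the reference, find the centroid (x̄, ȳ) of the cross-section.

x̄ = 100.00 mm, ȳ = 65.20 mm

web: A = 38 × 60 = 2280.00, centroid at (100.00, 30.00).
flange: A = 200 × 34 = 6800.00, centroid at (100.00, 77.00).
ΣA = 9080.00 mm²
ΣAx̄ = (2280.00)(100.00) + (6800.00)(100.00) = 908000.00 mm³
ΣAȳ = (2280.00)(30.00) + (6800.00)(77.00) = 592000.00 mm³
x̄ = 908000.00 / 9080.00 = 100.00 mm
ȳ = 592000.00 / 9080.00 = 65.20 mm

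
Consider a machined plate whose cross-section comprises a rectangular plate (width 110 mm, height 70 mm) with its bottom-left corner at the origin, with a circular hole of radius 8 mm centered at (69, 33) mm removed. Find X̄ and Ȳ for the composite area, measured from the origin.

Part | A | x̄ᵢ | ȳᵢ | A·x̄ᵢ | A·ȳᵢ
plate | 7700.00 | 55.00 | 35.00 | 423500.00 | 269500.00
hole | -201.06 | 69.00 | 33.00 | -13873.27 | -6635.04
Σ | 7498.94 |  |  | 409626.73 | 262864.96
X̄ = 409626.73 / 7498.94 = 54.62 mm
Ȳ = 262864.96 / 7498.94 = 35.05 mm

X̄ = 54.62 mm, Ȳ = 35.05 mm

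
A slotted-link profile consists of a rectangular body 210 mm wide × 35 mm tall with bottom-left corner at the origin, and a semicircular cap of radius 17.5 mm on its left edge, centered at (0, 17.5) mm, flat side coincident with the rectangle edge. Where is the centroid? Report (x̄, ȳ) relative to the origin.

x̄ = 98.09 mm, ȳ = 17.50 mm

Part | A | x̄ᵢ | ȳᵢ | A·x̄ᵢ | A·ȳᵢ
rectangular body | 7350.00 | 105.00 | 17.50 | 771750.00 | 128625.00
semicircular end | 481.06 | -7.43 | 17.50 | -3572.92 | 8418.49
Σ | 7831.06 |  |  | 768177.08 | 137043.49
x̄ = 768177.08 / 7831.06 = 98.09 mm
ȳ = 137043.49 / 7831.06 = 17.50 mm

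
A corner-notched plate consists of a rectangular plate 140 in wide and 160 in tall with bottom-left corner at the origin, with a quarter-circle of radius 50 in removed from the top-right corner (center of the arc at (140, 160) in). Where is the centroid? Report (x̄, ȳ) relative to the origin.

plate: A = 140 × 160 = 22400.00, centroid at (70.00, 80.00).
removed quarter-circle: A = −¼π·50² = -1963.50, centroid at (118.78, 138.78).
ΣA = 20436.50 in², ΣAx̄ = 1334777.31 in³, ΣAȳ = 1519507.40 in³.
x̄ = 1334777.31/20436.50 = 65.31 in; ȳ = 1519507.40/20436.50 = 74.35 in.

x̄ = 65.31 in, ȳ = 74.35 in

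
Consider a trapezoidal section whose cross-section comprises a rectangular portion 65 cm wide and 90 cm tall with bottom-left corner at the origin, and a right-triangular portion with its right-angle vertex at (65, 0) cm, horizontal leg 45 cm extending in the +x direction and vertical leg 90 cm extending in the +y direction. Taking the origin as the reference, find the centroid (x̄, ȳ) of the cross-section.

rectangular portion: A = 65 × 90 = 5850.00, centroid at (32.50, 45.00).
triangular portion: A = ½·45·90 = 2025.00, centroid at (80.00, 30.00).
ΣA = 7875.00 cm²
ΣAx̄ = (5850.00)(32.50) + (2025.00)(80.00) = 352125.00 cm³
ΣAȳ = (5850.00)(45.00) + (2025.00)(30.00) = 324000.00 cm³
x̄ = 352125.00 / 7875.00 = 44.71 cm
ȳ = 324000.00 / 7875.00 = 41.14 cm

x̄ = 44.71 cm, ȳ = 41.14 cm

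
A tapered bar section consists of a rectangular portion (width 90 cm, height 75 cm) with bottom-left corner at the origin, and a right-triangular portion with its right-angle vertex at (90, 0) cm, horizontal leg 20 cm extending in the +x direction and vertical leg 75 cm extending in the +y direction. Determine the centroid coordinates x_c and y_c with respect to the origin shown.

x_c = 50.17 cm, y_c = 36.25 cm

Part | A | x̄ᵢ | ȳᵢ | A·x̄ᵢ | A·ȳᵢ
rectangular portion | 6750.00 | 45.00 | 37.50 | 303750.00 | 253125.00
triangular portion | 750.00 | 96.67 | 25.00 | 72500.00 | 18750.00
Σ | 7500.00 |  |  | 376250.00 | 271875.00
x_c = 376250.00 / 7500.00 = 50.17 cm
y_c = 271875.00 / 7500.00 = 36.25 cm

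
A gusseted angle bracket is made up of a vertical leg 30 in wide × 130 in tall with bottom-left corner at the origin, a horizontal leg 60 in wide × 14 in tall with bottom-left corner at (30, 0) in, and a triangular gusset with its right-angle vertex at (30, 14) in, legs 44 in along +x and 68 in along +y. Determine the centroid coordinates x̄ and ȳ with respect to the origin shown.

x̄ = 28.18 in, ȳ = 50.39 in

vertical leg: A = 30 × 130 = 3900.00, centroid at (15.00, 65.00).
horizontal leg: A = 60 × 14 = 840.00, centroid at (60.00, 7.00).
gusset: A = ½·44·68 = 1496.00, centroid at (44.67, 36.67).
ΣA = 6236.00 in², ΣAx̄ = 175721.33 in³, ΣAȳ = 314233.33 in³.
x̄ = 175721.33/6236.00 = 28.18 in; ȳ = 314233.33/6236.00 = 50.39 in.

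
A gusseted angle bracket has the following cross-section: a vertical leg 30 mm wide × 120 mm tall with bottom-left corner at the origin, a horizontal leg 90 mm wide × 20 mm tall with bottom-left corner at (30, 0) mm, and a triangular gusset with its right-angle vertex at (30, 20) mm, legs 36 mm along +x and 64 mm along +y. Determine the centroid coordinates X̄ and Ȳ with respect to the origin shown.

X̄ = 36.23 mm, Ȳ = 42.98 mm

Part | A | x̄ᵢ | ȳᵢ | A·x̄ᵢ | A·ȳᵢ
vertical leg | 3600.00 | 15.00 | 60.00 | 54000.00 | 216000.00
horizontal leg | 1800.00 | 75.00 | 10.00 | 135000.00 | 18000.00
gusset | 1152.00 | 42.00 | 41.33 | 48384.00 | 47616.00
Σ | 6552.00 |  |  | 237384.00 | 281616.00
X̄ = 237384.00 / 6552.00 = 36.23 mm
Ȳ = 281616.00 / 6552.00 = 42.98 mm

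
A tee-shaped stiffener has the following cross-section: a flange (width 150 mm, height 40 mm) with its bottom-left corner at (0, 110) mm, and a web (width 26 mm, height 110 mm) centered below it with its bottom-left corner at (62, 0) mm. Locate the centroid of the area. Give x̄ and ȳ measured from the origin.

Part | A | x̄ᵢ | ȳᵢ | A·x̄ᵢ | A·ȳᵢ
web | 2860.00 | 75.00 | 55.00 | 214500.00 | 157300.00
flange | 6000.00 | 75.00 | 130.00 | 450000.00 | 780000.00
Σ | 8860.00 |  |  | 664500.00 | 937300.00
x̄ = 664500.00 / 8860.00 = 75.00 mm
ȳ = 937300.00 / 8860.00 = 105.79 mm

x̄ = 75.00 mm, ȳ = 105.79 mm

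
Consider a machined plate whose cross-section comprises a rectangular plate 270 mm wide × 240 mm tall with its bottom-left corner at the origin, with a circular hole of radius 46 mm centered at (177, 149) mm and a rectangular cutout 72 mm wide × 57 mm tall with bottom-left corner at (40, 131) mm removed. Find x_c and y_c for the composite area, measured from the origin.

Part | A | x̄ᵢ | ȳᵢ | A·x̄ᵢ | A·ȳᵢ
plate | 64800.00 | 135.00 | 120.00 | 8748000.00 | 7776000.00
hole 1 | -6647.61 | 177.00 | 149.00 | -1176626.98 | -990493.90
hole 2 | -4104.00 | 76.00 | 159.50 | -311904.00 | -654588.00
Σ | 54048.39 |  |  | 7259469.02 | 6130918.10
x_c = 7259469.02 / 54048.39 = 134.31 mm
y_c = 6130918.10 / 54048.39 = 113.43 mm

x_c = 134.31 mm, y_c = 113.43 mm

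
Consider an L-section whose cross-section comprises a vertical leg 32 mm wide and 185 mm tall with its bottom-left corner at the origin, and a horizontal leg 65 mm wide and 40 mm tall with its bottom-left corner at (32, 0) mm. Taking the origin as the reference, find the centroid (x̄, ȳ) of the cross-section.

vertical leg: A = 32 × 185 = 5920.00, centroid at (16.00, 92.50).
horizontal leg: A = 65 × 40 = 2600.00, centroid at (64.50, 20.00).
ΣA = 8520.00 mm²
ΣAx̄ = (5920.00)(16.00) + (2600.00)(64.50) = 262420.00 mm³
ΣAȳ = (5920.00)(92.50) + (2600.00)(20.00) = 599600.00 mm³
x̄ = 262420.00 / 8520.00 = 30.80 mm
ȳ = 599600.00 / 8520.00 = 70.38 mm

x̄ = 30.80 mm, ȳ = 70.38 mm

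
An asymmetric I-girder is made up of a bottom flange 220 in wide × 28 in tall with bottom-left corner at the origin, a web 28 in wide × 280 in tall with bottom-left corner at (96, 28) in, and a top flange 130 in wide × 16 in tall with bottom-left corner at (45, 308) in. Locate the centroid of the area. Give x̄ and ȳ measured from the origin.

x̄ = 110.00 in, ȳ = 128.15 in

bottom flange: A = 220 × 28 = 6160.00, centroid at (110.00, 14.00).
web: A = 28 × 280 = 7840.00, centroid at (110.00, 168.00).
top flange: A = 130 × 16 = 2080.00, centroid at (110.00, 316.00).
ΣA = 16080.00 in², ΣAx̄ = 1768800.00 in³, ΣAȳ = 2060640.00 in³.
x̄ = 1768800.00/16080.00 = 110.00 in; ȳ = 2060640.00/16080.00 = 128.15 in.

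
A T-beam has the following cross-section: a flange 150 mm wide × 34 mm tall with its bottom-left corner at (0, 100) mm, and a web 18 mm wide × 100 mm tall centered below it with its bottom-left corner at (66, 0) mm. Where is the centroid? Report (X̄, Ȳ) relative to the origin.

Part | A | x̄ᵢ | ȳᵢ | A·x̄ᵢ | A·ȳᵢ
web | 1800.00 | 75.00 | 50.00 | 135000.00 | 90000.00
flange | 5100.00 | 75.00 | 117.00 | 382500.00 | 596700.00
Σ | 6900.00 |  |  | 517500.00 | 686700.00
X̄ = 517500.00 / 6900.00 = 75.00 mm
Ȳ = 686700.00 / 6900.00 = 99.52 mm

X̄ = 75.00 mm, Ȳ = 99.52 mm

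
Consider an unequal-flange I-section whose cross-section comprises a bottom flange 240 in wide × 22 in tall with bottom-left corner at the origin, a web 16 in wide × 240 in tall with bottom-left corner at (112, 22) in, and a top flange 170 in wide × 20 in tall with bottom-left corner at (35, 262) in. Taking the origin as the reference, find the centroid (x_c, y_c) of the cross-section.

x_c = 120.00 in, y_c = 122.06 in

bottom flange: A = 240 × 22 = 5280.00, centroid at (120.00, 11.00).
web: A = 16 × 240 = 3840.00, centroid at (120.00, 142.00).
top flange: A = 170 × 20 = 3400.00, centroid at (120.00, 272.00).
ΣA = 12520.00 in²
ΣAx_c = (5280.00)(120.00) + (3840.00)(120.00) + (3400.00)(120.00) = 1502400.00 in³
ΣAy_c = (5280.00)(11.00) + (3840.00)(142.00) + (3400.00)(272.00) = 1528160.00 in³
x_c = 1502400.00 / 12520.00 = 120.00 in
y_c = 1528160.00 / 12520.00 = 122.06 in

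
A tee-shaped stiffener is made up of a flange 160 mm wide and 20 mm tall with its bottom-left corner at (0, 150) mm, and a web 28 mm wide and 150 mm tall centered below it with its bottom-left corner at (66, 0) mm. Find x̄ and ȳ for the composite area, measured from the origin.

web: A = 28 × 150 = 4200.00, centroid at (80.00, 75.00).
flange: A = 160 × 20 = 3200.00, centroid at (80.00, 160.00).
ΣA = 7400.00 mm², ΣAx̄ = 592000.00 mm³, ΣAȳ = 827000.00 mm³.
x̄ = 592000.00/7400.00 = 80.00 mm; ȳ = 827000.00/7400.00 = 111.76 mm.

x̄ = 80.00 mm, ȳ = 111.76 mm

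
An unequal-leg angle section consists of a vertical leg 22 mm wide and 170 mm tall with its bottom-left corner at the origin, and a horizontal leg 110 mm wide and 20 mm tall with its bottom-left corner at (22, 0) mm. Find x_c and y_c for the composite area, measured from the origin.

x_c = 35.44 mm, y_c = 57.22 mm

vertical leg: A = 22 × 170 = 3740.00, centroid at (11.00, 85.00).
horizontal leg: A = 110 × 20 = 2200.00, centroid at (77.00, 10.00).
ΣA = 5940.00 mm², ΣAx_c = 210540.00 mm³, ΣAy_c = 339900.00 mm³.
x_c = 210540.00/5940.00 = 35.44 mm; y_c = 339900.00/5940.00 = 57.22 mm.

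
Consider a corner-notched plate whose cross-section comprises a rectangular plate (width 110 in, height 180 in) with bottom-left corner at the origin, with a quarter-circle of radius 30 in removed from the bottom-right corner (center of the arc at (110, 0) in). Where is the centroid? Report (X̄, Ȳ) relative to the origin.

X̄ = 53.44 in, Ȳ = 92.86 in

plate: A = 110 × 180 = 19800.00, centroid at (55.00, 90.00).
removed quarter-circle: A = −¼π·30² = -706.86, centroid at (97.27, 12.73).
ΣA = 19093.14 in²
ΣAX̄ = (19800.00)(55.00) + (-706.86)(97.27) = 1020245.58 in³
ΣAȲ = (19800.00)(90.00) + (-706.86)(12.73) = 1773000.00 in³
X̄ = 1020245.58 / 19093.14 = 53.44 in
Ȳ = 1773000.00 / 19093.14 = 92.86 in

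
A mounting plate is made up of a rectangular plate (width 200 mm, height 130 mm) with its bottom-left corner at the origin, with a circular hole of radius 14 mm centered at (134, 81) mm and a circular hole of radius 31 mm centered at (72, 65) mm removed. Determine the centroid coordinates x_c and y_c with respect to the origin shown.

Part | A | x̄ᵢ | ȳᵢ | A·x̄ᵢ | A·ȳᵢ
plate | 26000.00 | 100.00 | 65.00 | 2600000.00 | 1690000.00
hole 1 | -615.75 | 134.00 | 81.00 | -82510.79 | -49875.92
hole 2 | -3019.07 | 72.00 | 65.00 | -217373.08 | -196239.59
Σ | 22365.18 |  |  | 2300116.13 | 1443884.49
x_c = 2300116.13 / 22365.18 = 102.84 mm
y_c = 1443884.49 / 22365.18 = 64.56 mm

x_c = 102.84 mm, y_c = 64.56 mm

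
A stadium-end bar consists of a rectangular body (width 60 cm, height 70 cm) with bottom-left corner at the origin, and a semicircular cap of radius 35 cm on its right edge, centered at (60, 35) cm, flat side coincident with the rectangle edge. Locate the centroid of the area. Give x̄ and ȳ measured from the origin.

rectangular body: A = 60 × 70 = 4200.00, centroid at (30.00, 35.00).
semicircular end: A = ½π·35² = 1924.23, centroid at (74.85, 35.00).
ΣA = 6124.23 cm²
ΣAx̄ = (4200.00)(30.00) + (1924.23)(74.85) = 270036.86 cm³
ΣAȳ = (4200.00)(35.00) + (1924.23)(35.00) = 214347.89 cm³
x̄ = 270036.86 / 6124.23 = 44.09 cm
ȳ = 214347.89 / 6124.23 = 35.00 cm

x̄ = 44.09 cm, ȳ = 35.00 cm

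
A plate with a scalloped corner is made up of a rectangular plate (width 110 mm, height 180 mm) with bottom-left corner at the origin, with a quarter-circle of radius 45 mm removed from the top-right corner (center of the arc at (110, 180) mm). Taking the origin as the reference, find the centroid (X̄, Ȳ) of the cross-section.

X̄ = 51.86 mm, Ȳ = 83.81 mm

Part | A | x̄ᵢ | ȳᵢ | A·x̄ᵢ | A·ȳᵢ
plate | 19800.00 | 55.00 | 90.00 | 1089000.00 | 1782000.00
removed quarter-circle | -1590.43 | 90.90 | 160.90 | -144572.44 | -255902.63
Σ | 18209.57 |  |  | 944427.56 | 1526097.37
X̄ = 944427.56 / 18209.57 = 51.86 mm
Ȳ = 1526097.37 / 18209.57 = 83.81 mm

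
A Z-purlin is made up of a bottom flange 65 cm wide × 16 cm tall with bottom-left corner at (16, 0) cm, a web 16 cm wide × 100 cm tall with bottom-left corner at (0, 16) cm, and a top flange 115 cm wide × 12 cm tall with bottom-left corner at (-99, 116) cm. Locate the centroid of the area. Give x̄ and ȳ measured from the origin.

x̄ = 1.49 cm, ȳ = 70.22 cm

Part | A | x̄ᵢ | ȳᵢ | A·x̄ᵢ | A·ȳᵢ
bottom flange | 1040.00 | 48.50 | 8.00 | 50440.00 | 8320.00
web | 1600.00 | 8.00 | 66.00 | 12800.00 | 105600.00
top flange | 1380.00 | -41.50 | 122.00 | -57270.00 | 168360.00
Σ | 4020.00 |  |  | 5970.00 | 282280.00
x̄ = 5970.00 / 4020.00 = 1.49 cm
ȳ = 282280.00 / 4020.00 = 70.22 cm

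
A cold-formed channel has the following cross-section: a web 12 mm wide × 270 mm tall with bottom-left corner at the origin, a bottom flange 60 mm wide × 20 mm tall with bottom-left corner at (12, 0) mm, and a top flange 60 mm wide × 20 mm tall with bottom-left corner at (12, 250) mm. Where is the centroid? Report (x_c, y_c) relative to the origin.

Part | A | x̄ᵢ | ȳᵢ | A·x̄ᵢ | A·ȳᵢ
web | 3240.00 | 6.00 | 135.00 | 19440.00 | 437400.00
bottom flange | 1200.00 | 42.00 | 10.00 | 50400.00 | 12000.00
top flange | 1200.00 | 42.00 | 260.00 | 50400.00 | 312000.00
Σ | 5640.00 |  |  | 120240.00 | 761400.00
x_c = 120240.00 / 5640.00 = 21.32 mm
y_c = 761400.00 / 5640.00 = 135.00 mm

x_c = 21.32 mm, y_c = 135.00 mm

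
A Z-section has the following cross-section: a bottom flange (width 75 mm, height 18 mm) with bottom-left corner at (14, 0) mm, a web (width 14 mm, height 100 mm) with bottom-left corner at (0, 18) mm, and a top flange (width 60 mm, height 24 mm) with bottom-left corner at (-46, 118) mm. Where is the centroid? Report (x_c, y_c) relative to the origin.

Part | A | x̄ᵢ | ȳᵢ | A·x̄ᵢ | A·ȳᵢ
bottom flange | 1350.00 | 51.50 | 9.00 | 69525.00 | 12150.00
web | 1400.00 | 7.00 | 68.00 | 9800.00 | 95200.00
top flange | 1440.00 | -16.00 | 130.00 | -23040.00 | 187200.00
Σ | 4190.00 |  |  | 56285.00 | 294550.00
x_c = 56285.00 / 4190.00 = 13.43 mm
y_c = 294550.00 / 4190.00 = 70.30 mm

x_c = 13.43 mm, y_c = 70.30 mm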